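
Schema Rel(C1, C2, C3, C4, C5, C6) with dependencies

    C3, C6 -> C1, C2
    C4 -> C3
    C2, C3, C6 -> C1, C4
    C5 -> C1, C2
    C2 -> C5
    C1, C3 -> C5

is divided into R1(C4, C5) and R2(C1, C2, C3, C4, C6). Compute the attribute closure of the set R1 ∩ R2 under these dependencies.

C3, C4

R1 ∩ R2 = {C4}.
C4 → C3 applies, adding C3
Closure: {C3, C4}.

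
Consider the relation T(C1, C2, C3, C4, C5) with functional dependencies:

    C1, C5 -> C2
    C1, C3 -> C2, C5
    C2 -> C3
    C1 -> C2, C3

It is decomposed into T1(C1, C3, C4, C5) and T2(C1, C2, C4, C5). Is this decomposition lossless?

Common attributes: T1 ∩ T2 = {C1, C4, C5}.
Closure of {C1, C4, C5}: C1, C5 → C2 applies, adding C2; C2 → C3 applies, adding C3. So (C1, C4, C5)⁺ = {C1, C2, C3, C4, C5}.
This closure contains every attribute of T1, so T1 ∩ T2 → T1. The join is lossless.

Yes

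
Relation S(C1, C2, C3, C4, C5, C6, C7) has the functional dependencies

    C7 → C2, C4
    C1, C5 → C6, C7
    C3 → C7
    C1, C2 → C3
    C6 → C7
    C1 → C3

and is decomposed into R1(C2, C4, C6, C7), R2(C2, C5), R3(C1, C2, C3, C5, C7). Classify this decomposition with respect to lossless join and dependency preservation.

lossy and not dependency-preserving

Lossless test (chase): Rows 1 and 3 agree on C7; apply C7→C2, C4 and equate their C2, C4 entries. No row becomes fully distinguished — the join is lossy.
Dependency preservation: the restricted closure of {C1, C5} across the fragments never reaches {C6, C7}, so C1, C5 → C6, C7 cannot be enforced without a join — not preserved.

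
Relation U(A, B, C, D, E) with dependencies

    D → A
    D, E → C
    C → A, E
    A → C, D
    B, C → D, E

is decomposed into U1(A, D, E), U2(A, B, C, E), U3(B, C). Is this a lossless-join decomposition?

Yes

Chase test. Columns are A, B, C, D, E; row i has aⱼ where attribute j ∈ Ui, else bᵢⱼ.
Initial tableau (one row per fragment):
  row 1: a1 b12 b13 a4 a5
  row 2: a1 a2 a3 b24 a5
  row 3: b31 a2 a3 b34 b35
Rows 2 and 3 agree on C; apply C→A, E and equate their A, E entries.
Rows 1 and 2 agree on A; apply A→C, D and equate their C, D entries.
Rows 1 and 3 agree on A; apply A→C, D and equate their C, D entries.
Row 2 is now all distinguished symbols — the join is lossless.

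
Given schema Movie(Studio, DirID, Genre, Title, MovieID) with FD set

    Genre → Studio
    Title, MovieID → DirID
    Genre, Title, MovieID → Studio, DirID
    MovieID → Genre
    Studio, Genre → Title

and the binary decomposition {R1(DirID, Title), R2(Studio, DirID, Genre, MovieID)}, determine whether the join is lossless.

Common attributes: R1 ∩ R2 = {DirID}.
No dependency enlarges {DirID}, so (DirID)⁺ = {DirID}.
The closure contains neither all of R1 = {DirID, Title} nor all of R2 = {Studio, DirID, Genre, MovieID}, so the common attributes are not a superkey of either fragment. The join is lossy.

No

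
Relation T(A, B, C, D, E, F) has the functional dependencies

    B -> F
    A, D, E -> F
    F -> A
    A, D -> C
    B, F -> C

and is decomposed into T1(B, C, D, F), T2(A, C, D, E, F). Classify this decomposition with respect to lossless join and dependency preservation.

Lossless test: (C, D, F)⁺ = {A, C, D, F}, which is a superkey of neither fragment — lossy.
Dependency preservation: every FD's attributes lie within a single fragment, so each can be enforced locally — preserved.

lossy but dependency-preserving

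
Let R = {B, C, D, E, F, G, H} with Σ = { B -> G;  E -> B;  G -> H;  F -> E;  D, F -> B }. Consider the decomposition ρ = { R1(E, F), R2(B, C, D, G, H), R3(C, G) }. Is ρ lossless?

Chase test. Columns are B, C, D, E, F, G, H; row i has aⱼ where attribute j ∈ Ri, else bᵢⱼ.
Initial tableau (one row per fragment):
  row 1: b11 b12 b13 a4 a5 b16 b17
  row 2: a1 a2 a3 b24 b25 a6 a7
  row 3: b31 a2 b33 b34 b35 a6 b37
Rows 2 and 3 agree on G; apply G→H and equate their H entries.
No row becomes fully distinguished — the join is lossy.

No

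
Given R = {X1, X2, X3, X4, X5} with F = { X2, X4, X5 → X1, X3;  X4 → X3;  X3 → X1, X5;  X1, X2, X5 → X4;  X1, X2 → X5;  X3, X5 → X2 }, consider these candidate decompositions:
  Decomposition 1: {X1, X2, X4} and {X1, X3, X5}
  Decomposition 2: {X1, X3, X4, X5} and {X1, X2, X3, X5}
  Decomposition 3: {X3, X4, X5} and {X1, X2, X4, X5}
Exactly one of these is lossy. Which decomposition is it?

Decomposition 1: common = {X1}, closure = {X1} → lossy.
Decomposition 2: common = {X1, X3, X5}, closure = {X1, X2, X3, X4, X5} → lossless.
Decomposition 3: common = {X4, X5}, closure = {X1, X2, X3, X4, X5} → lossless.

Decomposition 1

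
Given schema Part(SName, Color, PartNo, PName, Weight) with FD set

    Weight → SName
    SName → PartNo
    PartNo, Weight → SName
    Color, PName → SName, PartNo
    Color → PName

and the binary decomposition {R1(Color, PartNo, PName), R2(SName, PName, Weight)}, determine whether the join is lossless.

Common attributes: R1 ∩ R2 = {PName}.
No dependency enlarges {PName}, so (PName)⁺ = {PName}.
The closure contains neither all of R1 = {Color, PartNo, PName} nor all of R2 = {SName, PName, Weight}, so the common attributes are not a superkey of either fragment. The join is lossy.

No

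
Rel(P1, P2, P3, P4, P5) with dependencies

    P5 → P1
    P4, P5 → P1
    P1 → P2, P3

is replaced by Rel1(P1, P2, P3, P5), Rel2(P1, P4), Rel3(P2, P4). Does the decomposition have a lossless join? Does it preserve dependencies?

Lossless test (chase): Rows 1 and 2 agree on P1; apply P1→P2, P3 and equate their P2, P3 entries. No row becomes fully distinguished — the join is lossy.
Dependency preservation: P4, P5 → P1 is not contained in any single fragment, but the restricted closure of its left-hand side across the fragments still reaches the right-hand side; the remaining FDs each lie inside some fragment. All dependencies are preserved.

lossy but dependency-preserving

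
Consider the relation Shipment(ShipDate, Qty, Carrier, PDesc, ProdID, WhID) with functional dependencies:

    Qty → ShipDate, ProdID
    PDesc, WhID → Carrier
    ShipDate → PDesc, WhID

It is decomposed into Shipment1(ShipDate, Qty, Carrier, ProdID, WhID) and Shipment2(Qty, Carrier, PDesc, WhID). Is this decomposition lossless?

Yes

Common attributes: Shipment1 ∩ Shipment2 = {Qty, Carrier, WhID}.
Closure of {Qty, Carrier, WhID}: Qty → ShipDate, ProdID applies, adding ShipDate, ProdID; ShipDate → PDesc, WhID applies, adding PDesc. So (Qty, Carrier, WhID)⁺ = {ShipDate, Qty, Carrier, PDesc, ProdID, WhID}.
This closure contains every attribute of Shipment1, so Shipment1 ∩ Shipment2 → Shipment1. The join is lossless.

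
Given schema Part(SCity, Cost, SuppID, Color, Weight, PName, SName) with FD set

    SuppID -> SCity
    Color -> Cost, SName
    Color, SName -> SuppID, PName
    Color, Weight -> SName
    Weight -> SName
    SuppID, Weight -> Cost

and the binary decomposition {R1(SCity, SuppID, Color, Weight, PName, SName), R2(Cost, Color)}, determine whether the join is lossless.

Yes

Common attributes: R1 ∩ R2 = {Color}.
Closure of {Color}: Color → Cost, SName applies, adding Cost, SName; Color, SName → SuppID, PName applies, adding SuppID, PName; SuppID → SCity applies, adding SCity. So (Color)⁺ = {SCity, Cost, SuppID, Color, PName, SName}.
This closure contains every attribute of R2, so R1 ∩ R2 → R2. The join is lossless.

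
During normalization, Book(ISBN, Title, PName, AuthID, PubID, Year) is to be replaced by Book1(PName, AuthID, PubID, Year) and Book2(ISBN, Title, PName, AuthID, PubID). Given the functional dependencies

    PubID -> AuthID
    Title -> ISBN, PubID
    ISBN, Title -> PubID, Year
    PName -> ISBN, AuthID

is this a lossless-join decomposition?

No

Common attributes: Book1 ∩ Book2 = {PName, AuthID, PubID}.
Closure of {PName, AuthID, PubID}: PName → ISBN, AuthID applies, adding ISBN. So (PName, AuthID, PubID)⁺ = {ISBN, PName, AuthID, PubID}.
The closure contains neither all of Book1 = {PName, AuthID, PubID, Year} nor all of Book2 = {ISBN, Title, PName, AuthID, PubID}, so the common attributes are not a superkey of either fragment. The join is lossy.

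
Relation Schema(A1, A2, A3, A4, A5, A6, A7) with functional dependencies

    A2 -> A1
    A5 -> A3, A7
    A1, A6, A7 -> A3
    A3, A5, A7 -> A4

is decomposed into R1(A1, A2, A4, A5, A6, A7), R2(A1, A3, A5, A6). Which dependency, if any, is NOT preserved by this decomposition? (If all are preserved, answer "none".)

Check A1, A6, A7 → A3: no single fragment contains all of {A1, A3, A6, A7}, and the restricted closure of {A1, A6, A7} across the fragments never reaches {A3}.
A2 → A1 is preserved.
A5 → A3, A7 is preserved.
A3, A5, A7 → A4 is preserved.

A1, A6, A7 -> A3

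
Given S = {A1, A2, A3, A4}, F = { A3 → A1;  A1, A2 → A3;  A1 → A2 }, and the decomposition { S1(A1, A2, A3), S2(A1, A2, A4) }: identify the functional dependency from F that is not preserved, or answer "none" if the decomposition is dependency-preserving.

none

A3 → A1 lies within S1.
A1, A2 → A3 lies within S1.
A1 → A2 lies within S1.
Every dependency is enforceable on the fragments, so the decomposition is dependency-preserving.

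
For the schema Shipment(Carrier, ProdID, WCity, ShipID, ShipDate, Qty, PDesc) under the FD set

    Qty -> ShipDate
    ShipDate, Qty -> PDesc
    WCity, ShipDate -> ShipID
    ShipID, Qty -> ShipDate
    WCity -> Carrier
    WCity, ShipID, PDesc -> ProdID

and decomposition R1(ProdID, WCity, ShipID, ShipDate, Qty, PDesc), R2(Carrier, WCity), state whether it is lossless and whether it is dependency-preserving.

Lossless test: (WCity)⁺ = {Carrier, WCity}, which contains all of one fragment — lossless.
Dependency preservation: every FD's attributes lie within a single fragment, so each can be enforced locally — preserved.

lossless and dependency-preserving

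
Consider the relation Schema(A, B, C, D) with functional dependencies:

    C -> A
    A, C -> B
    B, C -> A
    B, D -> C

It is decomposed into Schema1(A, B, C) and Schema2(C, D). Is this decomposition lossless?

Yes

Common attributes: Schema1 ∩ Schema2 = {C}.
Closure of {C}: C → A applies, adding A; A, C → B applies, adding B. So (C)⁺ = {A, B, C}.
This closure contains every attribute of Schema1, so Schema1 ∩ Schema2 → Schema1. The join is lossless.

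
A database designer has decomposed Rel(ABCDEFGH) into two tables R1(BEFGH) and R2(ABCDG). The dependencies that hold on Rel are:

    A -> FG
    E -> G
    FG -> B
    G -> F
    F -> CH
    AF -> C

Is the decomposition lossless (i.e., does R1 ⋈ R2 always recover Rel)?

Common attributes: R1 ∩ R2 = {BG}.
Closure of {BG}: G → F applies, adding F; F → CH applies, adding CH. So (BG)⁺ = {BCFGH}.
The closure contains neither all of R1 = {BEFGH} nor all of R2 = {ABCDG}, so the common attributes are not a superkey of either fragment. The join is lossy.

No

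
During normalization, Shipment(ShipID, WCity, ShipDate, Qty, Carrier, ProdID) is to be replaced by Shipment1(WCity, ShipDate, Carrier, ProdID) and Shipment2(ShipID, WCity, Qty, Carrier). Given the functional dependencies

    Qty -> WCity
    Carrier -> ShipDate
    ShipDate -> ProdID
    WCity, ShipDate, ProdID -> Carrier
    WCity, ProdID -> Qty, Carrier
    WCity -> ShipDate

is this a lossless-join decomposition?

Yes

Common attributes: Shipment1 ∩ Shipment2 = {WCity, Carrier}.
Closure of {WCity, Carrier}: Carrier → ShipDate applies, adding ShipDate; ShipDate → ProdID applies, adding ProdID; WCity, ProdID → Qty, Carrier applies, adding Qty. So (WCity, Carrier)⁺ = {WCity, ShipDate, Qty, Carrier, ProdID}.
This closure contains every attribute of Shipment1, so Shipment1 ∩ Shipment2 → Shipment1. The join is lossless.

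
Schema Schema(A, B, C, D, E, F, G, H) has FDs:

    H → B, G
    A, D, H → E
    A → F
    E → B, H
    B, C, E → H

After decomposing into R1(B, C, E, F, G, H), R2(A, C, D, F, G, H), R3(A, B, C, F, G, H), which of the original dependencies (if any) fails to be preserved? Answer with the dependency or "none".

A, D, H → E

Check A, D, H → E: no single fragment contains all of {A, D, E, H}, and the restricted closure of {A, D, H} across the fragments never reaches {E}.
H → B, G is preserved.
A → F is preserved.
E → B, H is preserved.
B, C, E → H is preserved.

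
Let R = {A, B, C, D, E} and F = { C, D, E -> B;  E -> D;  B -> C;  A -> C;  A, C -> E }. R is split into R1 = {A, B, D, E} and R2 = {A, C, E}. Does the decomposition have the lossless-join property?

Yes

Common attributes: R1 ∩ R2 = {A, E}.
Closure of {A, E}: E → D applies, adding D; A → C applies, adding C; C, D, E → B applies, adding B. So (A, E)⁺ = {A, B, C, D, E}.
This closure contains every attribute of R1, so R1 ∩ R2 → R1. The join is lossless.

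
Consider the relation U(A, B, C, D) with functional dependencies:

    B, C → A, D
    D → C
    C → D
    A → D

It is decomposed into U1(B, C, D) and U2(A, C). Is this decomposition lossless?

No

Common attributes: U1 ∩ U2 = {C}.
Closure of {C}: C → D applies, adding D. So (C)⁺ = {C, D}.
The closure contains neither all of U1 = {B, C, D} nor all of U2 = {A, C}, so the common attributes are not a superkey of either fragment. The join is lossy.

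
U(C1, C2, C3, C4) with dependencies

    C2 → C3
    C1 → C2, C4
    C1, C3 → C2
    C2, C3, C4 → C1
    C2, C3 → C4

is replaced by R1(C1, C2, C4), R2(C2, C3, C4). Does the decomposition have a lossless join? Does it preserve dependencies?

lossless and dependency-preserving

Lossless test: (C2, C4)⁺ = {C1, C2, C3, C4}, which contains all of one fragment — lossless.
Dependency preservation: C1, C3 → C2; C2, C3, C4 → C1 are not contained in any single fragment, but the restricted closure of each left-hand side across the fragments still reaches the right-hand side; the remaining FDs each lie inside some fragment. All dependencies are preserved.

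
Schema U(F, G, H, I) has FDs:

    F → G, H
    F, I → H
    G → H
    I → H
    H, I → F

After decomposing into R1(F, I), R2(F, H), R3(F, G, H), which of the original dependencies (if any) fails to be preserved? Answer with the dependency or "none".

none

F → G, H lies within R3.
F, I → H: restricted closure across fragments reaches H.
G → H lies within R3.
I → H: restricted closure across fragments reaches H.
H, I → F: restricted closure across fragments reaches F.
Every dependency is enforceable on the fragments, so the decomposition is dependency-preserving.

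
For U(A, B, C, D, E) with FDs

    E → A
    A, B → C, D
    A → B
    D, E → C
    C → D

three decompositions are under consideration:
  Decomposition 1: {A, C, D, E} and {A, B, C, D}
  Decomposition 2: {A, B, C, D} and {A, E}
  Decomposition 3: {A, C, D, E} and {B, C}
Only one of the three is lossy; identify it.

Decomposition 3

Decomposition 1: common = {A, C, D}, closure = {A, B, C, D} → lossless.
Decomposition 2: common = {A}, closure = {A, B, C, D} → lossless.
Decomposition 3: common = {C}, closure = {C, D} → lossy.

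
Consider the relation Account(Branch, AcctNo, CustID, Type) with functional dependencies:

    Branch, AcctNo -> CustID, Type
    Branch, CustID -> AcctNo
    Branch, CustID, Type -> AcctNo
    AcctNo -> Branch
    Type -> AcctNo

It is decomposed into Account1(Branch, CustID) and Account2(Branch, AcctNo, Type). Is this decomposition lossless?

No

Common attributes: Account1 ∩ Account2 = {Branch}.
No dependency enlarges {Branch}, so (Branch)⁺ = {Branch}.
The closure contains neither all of Account1 = {Branch, CustID} nor all of Account2 = {Branch, AcctNo, Type}, so the common attributes are not a superkey of either fragment. The join is lossy.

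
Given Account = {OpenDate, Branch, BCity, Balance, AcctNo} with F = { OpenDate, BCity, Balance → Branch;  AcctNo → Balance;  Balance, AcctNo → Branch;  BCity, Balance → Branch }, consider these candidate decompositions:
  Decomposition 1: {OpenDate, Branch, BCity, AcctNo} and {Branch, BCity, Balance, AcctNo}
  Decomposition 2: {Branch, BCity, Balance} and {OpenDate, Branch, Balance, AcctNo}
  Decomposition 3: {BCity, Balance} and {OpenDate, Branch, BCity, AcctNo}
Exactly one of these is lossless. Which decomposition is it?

Decomposition 1: common = {Branch, BCity, AcctNo}, closure = {Branch, BCity, Balance, AcctNo} → lossless.
Decomposition 2: common = {Branch, Balance}, closure = {Branch, Balance} → lossy.
Decomposition 3: common = {BCity}, closure = {BCity} → lossy.

Decomposition 1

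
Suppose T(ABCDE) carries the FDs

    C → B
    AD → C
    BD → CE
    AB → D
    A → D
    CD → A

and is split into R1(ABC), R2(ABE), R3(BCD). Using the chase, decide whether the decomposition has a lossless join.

No

Chase test. Columns are ABCDE; row i has aⱼ where attribute j ∈ Ri, else bᵢⱼ.
Initial tableau (one row per fragment):
  row 1: a1 a2 a3 b14 b15
  row 2: a1 a2 b23 b24 a5
  row 3: b31 a2 a3 a4 b35
Rows 1 and 2 agree on AB; apply AB→D and equate their D entries.
Rows 1 and 2 agree on AD; apply AD→C and equate their C entries.
Rows 1 and 2 agree on BD; apply BD→CE and equate their CE entries.
No row becomes fully distinguished — the join is lossy.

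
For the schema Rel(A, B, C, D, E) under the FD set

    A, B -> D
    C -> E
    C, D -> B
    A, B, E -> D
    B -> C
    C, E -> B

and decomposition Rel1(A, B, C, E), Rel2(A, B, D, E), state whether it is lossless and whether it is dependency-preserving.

Lossless test: (A, B, E)⁺ = {A, B, C, D, E}, which contains all of one fragment — lossless.
Dependency preservation: C, D → B is not contained in any single fragment, but the restricted closure of its left-hand side across the fragments still reaches the right-hand side; the remaining FDs each lie inside some fragment. All dependencies are preserved.

lossless and dependency-preserving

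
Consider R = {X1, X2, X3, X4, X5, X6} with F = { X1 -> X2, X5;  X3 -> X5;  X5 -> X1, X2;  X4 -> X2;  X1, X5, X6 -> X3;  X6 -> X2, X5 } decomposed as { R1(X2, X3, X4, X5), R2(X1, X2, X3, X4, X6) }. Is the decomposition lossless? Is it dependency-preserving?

lossless but not dependency-preserving

Lossless test: (X2, X3, X4)⁺ = {X1, X2, X3, X4, X5}, which contains all of one fragment — lossless.
Dependency preservation: the restricted closure of {X1} across the fragments never reaches {X2, X5}, so X1 → X2, X5 cannot be enforced without a join — not preserved.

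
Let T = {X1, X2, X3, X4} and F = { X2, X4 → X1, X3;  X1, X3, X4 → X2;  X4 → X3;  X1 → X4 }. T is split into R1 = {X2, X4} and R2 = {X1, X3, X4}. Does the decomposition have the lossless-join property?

No

Common attributes: R1 ∩ R2 = {X4}.
Closure of {X4}: X4 → X3 applies, adding X3. So (X4)⁺ = {X3, X4}.
The closure contains neither all of R1 = {X2, X4} nor all of R2 = {X1, X3, X4}, so the common attributes are not a superkey of either fragment. The join is lossy.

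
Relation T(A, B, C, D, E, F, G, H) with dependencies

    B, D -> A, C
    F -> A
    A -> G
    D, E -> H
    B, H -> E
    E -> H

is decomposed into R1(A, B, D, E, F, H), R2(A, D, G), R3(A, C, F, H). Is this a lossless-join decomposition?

Chase test. Columns are A, B, C, D, E, F, G, H; row i has aⱼ where attribute j ∈ Ri, else bᵢⱼ.
Initial tableau (one row per fragment):
  row 1: a1 a2 b13 a4 a5 a6 b17 a8
  row 2: a1 b22 b23 a4 b25 b26 a7 b28
  row 3: a1 b32 a3 b34 b35 a6 b37 a8
Rows 1 and 2 agree on A; apply A→G and equate their G entries.
Rows 1 and 3 agree on A; apply A→G and equate their G entries.
No row becomes fully distinguished — the join is lossy.

No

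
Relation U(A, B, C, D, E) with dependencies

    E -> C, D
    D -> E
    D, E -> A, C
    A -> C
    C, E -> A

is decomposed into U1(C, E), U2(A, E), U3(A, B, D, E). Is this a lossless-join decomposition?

Yes

Chase test. Columns are A, B, C, D, E; row i has aⱼ where attribute j ∈ Ui, else bᵢⱼ.
Initial tableau (one row per fragment):
  row 1: b11 b12 a3 b14 a5
  row 2: a1 b22 b23 b24 a5
  row 3: a1 a2 b33 a4 a5
Rows 1 and 2 agree on E; apply E→C, D and equate their C, D entries.
Rows 1 and 3 agree on E; apply E→C, D and equate their C, D entries.
Rows 1 and 2 agree on D, E; apply D, E→A, C and equate their A, C entries.
Row 3 is now all distinguished symbols — the join is lossless.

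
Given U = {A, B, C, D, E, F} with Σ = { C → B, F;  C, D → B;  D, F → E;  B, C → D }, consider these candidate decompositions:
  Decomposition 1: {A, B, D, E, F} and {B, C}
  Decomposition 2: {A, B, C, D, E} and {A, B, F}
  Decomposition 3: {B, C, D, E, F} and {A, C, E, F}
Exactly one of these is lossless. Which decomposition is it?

Decomposition 1: common = {B}, closure = {B} → lossy.
Decomposition 2: common = {A, B}, closure = {A, B} → lossy.
Decomposition 3: common = {C, E, F}, closure = {B, C, D, E, F} → lossless.

Decomposition 3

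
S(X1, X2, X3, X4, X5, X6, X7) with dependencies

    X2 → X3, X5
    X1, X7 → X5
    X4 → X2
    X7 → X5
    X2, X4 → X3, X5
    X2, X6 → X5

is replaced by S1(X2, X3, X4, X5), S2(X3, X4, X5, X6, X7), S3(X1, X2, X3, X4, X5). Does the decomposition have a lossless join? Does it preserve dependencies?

lossy but dependency-preserving

Lossless test (chase): Rows 1 and 2 agree on X4; apply X4→X2 and equate their X2 entries. No row becomes fully distinguished — the join is lossy.
Dependency preservation: X1, X7 → X5; X2, X6 → X5 are not contained in any single fragment, but the restricted closure of each left-hand side across the fragments still reaches the right-hand side; the remaining FDs each lie inside some fragment. All dependencies are preserved.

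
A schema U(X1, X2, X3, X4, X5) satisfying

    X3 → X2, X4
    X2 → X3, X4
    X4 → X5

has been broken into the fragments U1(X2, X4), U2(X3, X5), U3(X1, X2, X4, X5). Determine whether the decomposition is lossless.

Chase test. Columns are X1, X2, X3, X4, X5; row i has aⱼ where attribute j ∈ Ui, else bᵢⱼ.
Initial tableau (one row per fragment):
  row 1: b11 a2 b13 a4 b15
  row 2: b21 b22 a3 b24 a5
  row 3: a1 a2 b33 a4 a5
Rows 1 and 3 agree on X2; apply X2→X3, X4 and equate their X3, X4 entries.
Rows 1 and 3 agree on X4; apply X4→X5 and equate their X5 entries.
No row becomes fully distinguished — the join is lossy.

No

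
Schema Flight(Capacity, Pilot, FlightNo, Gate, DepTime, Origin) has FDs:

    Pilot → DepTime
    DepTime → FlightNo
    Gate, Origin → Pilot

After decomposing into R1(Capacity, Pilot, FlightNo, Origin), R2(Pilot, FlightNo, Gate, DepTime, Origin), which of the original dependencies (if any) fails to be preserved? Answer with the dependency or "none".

Pilot → DepTime lies within R2.
DepTime → FlightNo lies within R2.
Gate, Origin → Pilot lies within R2.
Every dependency is enforceable on the fragments, so the decomposition is dependency-preserving.

none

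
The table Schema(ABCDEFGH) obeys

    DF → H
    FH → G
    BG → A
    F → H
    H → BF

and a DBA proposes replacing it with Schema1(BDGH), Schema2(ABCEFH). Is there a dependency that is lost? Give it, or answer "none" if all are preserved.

Check BG → A: no single fragment contains all of {ABG}, and the restricted closure of {BG} across the fragments never reaches {A}.
DF → H is preserved.
FH → G is preserved.
F → H is preserved.
H → BF is preserved.

BG → A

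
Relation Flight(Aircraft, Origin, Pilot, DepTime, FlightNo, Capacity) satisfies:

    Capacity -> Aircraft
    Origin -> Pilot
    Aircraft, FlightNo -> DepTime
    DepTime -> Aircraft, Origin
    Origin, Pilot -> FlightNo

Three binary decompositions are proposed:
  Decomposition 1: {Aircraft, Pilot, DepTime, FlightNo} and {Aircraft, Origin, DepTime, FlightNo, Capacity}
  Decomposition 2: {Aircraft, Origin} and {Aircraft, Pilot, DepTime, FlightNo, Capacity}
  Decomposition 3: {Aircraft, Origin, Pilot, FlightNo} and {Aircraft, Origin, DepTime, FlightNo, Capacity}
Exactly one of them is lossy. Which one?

Decomposition 2

Decomposition 1: common = {Aircraft, DepTime, FlightNo}, closure = {Aircraft, Origin, Pilot, DepTime, FlightNo} → lossless.
Decomposition 2: common = {Aircraft}, closure = {Aircraft} → lossy.
Decomposition 3: common = {Aircraft, Origin, FlightNo}, closure = {Aircraft, Origin, Pilot, DepTime, FlightNo} → lossless.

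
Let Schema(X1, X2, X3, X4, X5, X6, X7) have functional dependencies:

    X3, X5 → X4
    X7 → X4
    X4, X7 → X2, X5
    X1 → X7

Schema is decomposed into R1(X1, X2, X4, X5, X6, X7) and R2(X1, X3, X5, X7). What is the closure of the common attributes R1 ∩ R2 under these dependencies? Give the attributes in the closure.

X1, X2, X4, X5, X7

R1 ∩ R2 = {X1, X5, X7}.
X7 → X4 applies, adding X4
X4, X7 → X2, X5 applies, adding X2
Closure: {X1, X2, X4, X5, X7}.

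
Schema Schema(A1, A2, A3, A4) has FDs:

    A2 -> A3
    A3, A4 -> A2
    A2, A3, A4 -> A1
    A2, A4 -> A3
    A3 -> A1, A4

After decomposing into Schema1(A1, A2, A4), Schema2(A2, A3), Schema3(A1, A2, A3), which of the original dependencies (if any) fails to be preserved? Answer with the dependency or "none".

A2 → A3 lies within Schema2.
A3, A4 → A2: restricted closure across fragments reaches A2.
A2, A3, A4 → A1: restricted closure across fragments reaches A1.
A2, A4 → A3: restricted closure across fragments reaches A3.
A3 → A1, A4: restricted closure across fragments reaches A1, A4.
Every dependency is enforceable on the fragments, so the decomposition is dependency-preserving.

none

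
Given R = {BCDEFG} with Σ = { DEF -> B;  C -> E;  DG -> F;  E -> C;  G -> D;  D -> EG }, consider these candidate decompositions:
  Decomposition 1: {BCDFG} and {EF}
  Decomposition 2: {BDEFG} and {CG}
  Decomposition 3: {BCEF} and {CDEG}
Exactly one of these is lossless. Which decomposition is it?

Decomposition 1: common = {F}, closure = {F} → lossy.
Decomposition 2: common = {G}, closure = {BCDEFG} → lossless.
Decomposition 3: common = {CE}, closure = {CE} → lossy.

Decomposition 2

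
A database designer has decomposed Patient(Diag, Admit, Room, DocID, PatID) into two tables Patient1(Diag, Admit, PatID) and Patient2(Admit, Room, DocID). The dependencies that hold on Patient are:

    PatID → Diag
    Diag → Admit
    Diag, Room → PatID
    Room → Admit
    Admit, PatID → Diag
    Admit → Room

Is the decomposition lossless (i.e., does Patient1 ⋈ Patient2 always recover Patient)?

No

Common attributes: Patient1 ∩ Patient2 = {Admit}.
Closure of {Admit}: Admit → Room applies, adding Room. So (Admit)⁺ = {Admit, Room}.
The closure contains neither all of Patient1 = {Diag, Admit, PatID} nor all of Patient2 = {Admit, Room, DocID}, so the common attributes are not a superkey of either fragment. The join is lossy.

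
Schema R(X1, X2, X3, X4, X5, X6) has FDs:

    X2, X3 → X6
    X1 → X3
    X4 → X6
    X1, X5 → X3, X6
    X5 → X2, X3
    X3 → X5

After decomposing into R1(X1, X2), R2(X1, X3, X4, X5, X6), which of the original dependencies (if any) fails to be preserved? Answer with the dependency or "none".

X5 → X2, X3

Check X5 → X2, X3: no single fragment contains all of {X2, X3, X5}, and the restricted closure of {X5} across the fragments never reaches {X2, X3}.
X2, X3 → X6 is preserved.
X1 → X3 is preserved.
X4 → X6 is preserved.
X1, X5 → X3, X6 is preserved.
X3 → X5 is preserved.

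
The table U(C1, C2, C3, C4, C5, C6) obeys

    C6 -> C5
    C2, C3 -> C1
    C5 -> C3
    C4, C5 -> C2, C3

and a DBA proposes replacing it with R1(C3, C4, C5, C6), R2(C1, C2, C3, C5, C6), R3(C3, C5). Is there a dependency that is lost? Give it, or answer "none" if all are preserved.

C4, C5 -> C2, C3

Check C4, C5 → C2, C3: no single fragment contains all of {C2, C3, C4, C5}, and the restricted closure of {C4, C5} across the fragments never reaches {C2, C3}.
C6 → C5 is preserved.
C2, C3 → C1 is preserved.
C5 → C3 is preserved.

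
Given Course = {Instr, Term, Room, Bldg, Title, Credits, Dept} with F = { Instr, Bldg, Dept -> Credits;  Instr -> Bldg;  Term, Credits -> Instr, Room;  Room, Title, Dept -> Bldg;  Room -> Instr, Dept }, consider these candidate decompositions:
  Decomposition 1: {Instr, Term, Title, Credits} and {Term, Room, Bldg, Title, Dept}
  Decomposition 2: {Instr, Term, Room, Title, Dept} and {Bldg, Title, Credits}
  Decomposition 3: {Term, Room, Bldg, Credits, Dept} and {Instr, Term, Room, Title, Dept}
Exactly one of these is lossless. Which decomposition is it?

Decomposition 3

Decomposition 1: common = {Term, Title}, closure = {Term, Title} → lossy.
Decomposition 2: common = {Title}, closure = {Title} → lossy.
Decomposition 3: common = {Term, Room, Dept}, closure = {Instr, Term, Room, Bldg, Credits, Dept} → lossless.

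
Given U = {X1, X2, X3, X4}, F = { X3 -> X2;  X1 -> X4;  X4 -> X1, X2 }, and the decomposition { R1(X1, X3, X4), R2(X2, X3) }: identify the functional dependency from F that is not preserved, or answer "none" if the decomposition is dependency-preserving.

X4 -> X1, X2

Check X4 → X1, X2: no single fragment contains all of {X1, X2, X4}, and the restricted closure of {X4} across the fragments never reaches {X1, X2}.
X3 → X2 is preserved.
X1 → X4 is preserved.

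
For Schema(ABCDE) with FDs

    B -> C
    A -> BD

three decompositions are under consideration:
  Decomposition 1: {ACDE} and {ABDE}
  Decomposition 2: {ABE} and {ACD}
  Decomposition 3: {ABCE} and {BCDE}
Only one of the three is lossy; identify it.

Decomposition 3

Decomposition 1: common = {ADE}, closure = {ABCDE} → lossless.
Decomposition 2: common = {A}, closure = {ABCD} → lossless.
Decomposition 3: common = {BCE}, closure = {BCE} → lossy.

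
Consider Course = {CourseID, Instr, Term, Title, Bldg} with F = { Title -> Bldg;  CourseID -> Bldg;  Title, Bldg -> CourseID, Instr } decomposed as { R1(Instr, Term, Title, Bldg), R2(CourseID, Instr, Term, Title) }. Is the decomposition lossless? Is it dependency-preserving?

Lossless test: (Instr, Term, Title)⁺ = {CourseID, Instr, Term, Title, Bldg}, which contains all of one fragment — lossless.
Dependency preservation: the restricted closure of {CourseID} across the fragments never reaches {Bldg}, so CourseID → Bldg cannot be enforced without a join — not preserved.

lossless but not dependency-preserving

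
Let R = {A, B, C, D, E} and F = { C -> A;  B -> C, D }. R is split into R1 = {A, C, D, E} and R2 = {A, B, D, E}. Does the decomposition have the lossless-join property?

Common attributes: R1 ∩ R2 = {A, D, E}.
No dependency enlarges {A, D, E}, so (A, D, E)⁺ = {A, D, E}.
The closure contains neither all of R1 = {A, C, D, E} nor all of R2 = {A, B, D, E}, so the common attributes are not a superkey of either fragment. The join is lossy.

No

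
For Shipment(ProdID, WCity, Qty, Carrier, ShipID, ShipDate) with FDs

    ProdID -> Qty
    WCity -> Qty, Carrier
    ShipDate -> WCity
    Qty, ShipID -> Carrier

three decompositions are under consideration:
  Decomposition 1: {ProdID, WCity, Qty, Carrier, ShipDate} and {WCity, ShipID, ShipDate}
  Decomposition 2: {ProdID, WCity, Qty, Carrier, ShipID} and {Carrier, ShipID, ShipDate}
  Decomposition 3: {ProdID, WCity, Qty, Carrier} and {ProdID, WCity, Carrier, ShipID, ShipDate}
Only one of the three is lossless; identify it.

Decomposition 1: common = {WCity, ShipDate}, closure = {WCity, Qty, Carrier, ShipDate} → lossy.
Decomposition 2: common = {Carrier, ShipID}, closure = {Carrier, ShipID} → lossy.
Decomposition 3: common = {ProdID, WCity, Carrier}, closure = {ProdID, WCity, Qty, Carrier} → lossless.

Decomposition 3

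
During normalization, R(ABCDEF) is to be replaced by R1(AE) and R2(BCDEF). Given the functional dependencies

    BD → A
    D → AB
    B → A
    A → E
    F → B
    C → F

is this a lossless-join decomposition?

No

Common attributes: R1 ∩ R2 = {E}.
No dependency enlarges {E}, so (E)⁺ = {E}.
The closure contains neither all of R1 = {AE} nor all of R2 = {BCDEF}, so the common attributes are not a superkey of either fragment. The join is lossy.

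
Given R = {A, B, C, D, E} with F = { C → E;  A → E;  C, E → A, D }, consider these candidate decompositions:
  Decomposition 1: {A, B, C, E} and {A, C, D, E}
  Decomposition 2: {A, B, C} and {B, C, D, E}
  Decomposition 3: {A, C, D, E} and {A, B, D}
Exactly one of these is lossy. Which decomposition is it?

Decomposition 3

Decomposition 1: common = {A, C, E}, closure = {A, C, D, E} → lossless.
Decomposition 2: common = {B, C}, closure = {A, B, C, D, E} → lossless.
Decomposition 3: common = {A, D}, closure = {A, D, E} → lossy.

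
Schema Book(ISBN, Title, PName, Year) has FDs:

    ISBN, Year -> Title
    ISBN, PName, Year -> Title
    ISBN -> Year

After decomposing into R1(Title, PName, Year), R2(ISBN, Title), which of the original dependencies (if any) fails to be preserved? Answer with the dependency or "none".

ISBN -> Year

Check ISBN → Year: no single fragment contains all of {ISBN, Year}, and the restricted closure of {ISBN} across the fragments never reaches {Year}.
ISBN, Year → Title is preserved.
ISBN, PName, Year → Title is preserved.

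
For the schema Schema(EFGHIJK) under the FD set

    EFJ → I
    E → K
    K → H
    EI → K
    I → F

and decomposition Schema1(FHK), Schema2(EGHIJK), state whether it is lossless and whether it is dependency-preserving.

lossy and not dependency-preserving

Lossless test: (HK)⁺ = {HK}, which is a superkey of neither fragment — lossy.
Dependency preservation: the restricted closure of {EFJ} across the fragments never reaches {I}, so EFJ → I cannot be enforced without a join — not preserved.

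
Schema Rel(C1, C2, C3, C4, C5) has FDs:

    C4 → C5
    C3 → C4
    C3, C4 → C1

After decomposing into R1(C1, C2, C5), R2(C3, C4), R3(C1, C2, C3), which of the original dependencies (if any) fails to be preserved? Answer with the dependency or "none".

C4 → C5

Check C4 → C5: no single fragment contains all of {C4, C5}, and the restricted closure of {C4} across the fragments never reaches {C5}.
C3 → C4 is preserved.
C3, C4 → C1 is preserved.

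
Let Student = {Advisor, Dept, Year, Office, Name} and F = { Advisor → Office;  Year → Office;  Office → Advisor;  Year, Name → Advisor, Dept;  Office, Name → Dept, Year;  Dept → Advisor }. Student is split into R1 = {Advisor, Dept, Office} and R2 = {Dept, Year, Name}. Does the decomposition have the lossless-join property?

Common attributes: R1 ∩ R2 = {Dept}.
Closure of {Dept}: Dept → Advisor applies, adding Advisor; Advisor → Office applies, adding Office. So (Dept)⁺ = {Advisor, Dept, Office}.
This closure contains every attribute of R1, so R1 ∩ R2 → R1. The join is lossless.

Yes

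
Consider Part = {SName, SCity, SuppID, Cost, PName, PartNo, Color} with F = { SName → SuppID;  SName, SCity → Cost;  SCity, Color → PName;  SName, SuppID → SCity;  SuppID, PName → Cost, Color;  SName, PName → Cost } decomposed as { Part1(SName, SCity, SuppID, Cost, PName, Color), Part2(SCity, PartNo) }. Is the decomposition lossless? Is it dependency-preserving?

Lossless test: (SCity)⁺ = {SCity}, which is a superkey of neither fragment — lossy.
Dependency preservation: every FD's attributes lie within a single fragment, so each can be enforced locally — preserved.

lossy but dependency-preserving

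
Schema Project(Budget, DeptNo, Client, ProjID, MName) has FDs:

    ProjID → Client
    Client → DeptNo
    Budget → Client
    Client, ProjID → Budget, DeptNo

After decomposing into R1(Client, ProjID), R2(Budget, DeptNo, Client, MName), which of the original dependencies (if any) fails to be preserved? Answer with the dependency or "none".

Client, ProjID → Budget, DeptNo

Check Client, ProjID → Budget, DeptNo: no single fragment contains all of {Budget, DeptNo, Client, ProjID}, and the restricted closure of {Client, ProjID} across the fragments never reaches {Budget, DeptNo}.
ProjID → Client is preserved.
Client → DeptNo is preserved.
Budget → Client is preserved.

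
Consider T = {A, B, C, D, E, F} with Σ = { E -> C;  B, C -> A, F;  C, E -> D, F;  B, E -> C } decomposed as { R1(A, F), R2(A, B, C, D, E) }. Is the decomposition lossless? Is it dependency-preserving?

lossy and not dependency-preserving

Lossless test: (A)⁺ = {A}, which is a superkey of neither fragment — lossy.
Dependency preservation: the restricted closure of {B, C} across the fragments never reaches {A, F}, so B, C → A, F cannot be enforced without a join — not preserved.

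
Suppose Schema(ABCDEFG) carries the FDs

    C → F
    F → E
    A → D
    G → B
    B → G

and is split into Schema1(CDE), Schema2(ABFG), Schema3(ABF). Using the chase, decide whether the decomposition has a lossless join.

No

Chase test. Columns are ABCDEFG; row i has aⱼ where attribute j ∈ Schemai, else bᵢⱼ.
Initial tableau (one row per fragment):
  row 1: b11 b12 a3 a4 a5 b16 b17
  row 2: a1 a2 b23 b24 b25 a6 a7
  row 3: a1 a2 b33 b34 b35 a6 b37
Rows 2 and 3 agree on F; apply F→E and equate their E entries.
Rows 2 and 3 agree on A; apply A→D and equate their D entries.
Rows 2 and 3 agree on B; apply B→G and equate their G entries.
No row becomes fully distinguished — the join is lossy.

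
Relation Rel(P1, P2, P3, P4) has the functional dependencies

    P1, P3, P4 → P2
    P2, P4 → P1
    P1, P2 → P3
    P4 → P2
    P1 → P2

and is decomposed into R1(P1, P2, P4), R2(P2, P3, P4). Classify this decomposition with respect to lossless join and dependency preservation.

lossless but not dependency-preserving

Lossless test: (P2, P4)⁺ = {P1, P2, P3, P4}, which contains all of one fragment — lossless.
Dependency preservation: the restricted closure of {P1, P2} across the fragments never reaches {P3}, so P1, P2 → P3 cannot be enforced without a join — not preserved.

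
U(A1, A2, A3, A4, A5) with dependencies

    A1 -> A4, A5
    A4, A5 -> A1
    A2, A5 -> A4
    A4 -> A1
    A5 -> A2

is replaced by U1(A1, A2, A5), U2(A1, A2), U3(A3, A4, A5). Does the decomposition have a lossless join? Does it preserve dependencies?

lossless and dependency-preserving

Lossless test (chase): Rows 1 and 2 agree on A1; apply A1→A4, A5 and equate their A4, A5 entries. Rows 1 and 3 agree on A5; apply A5→A2 and equate their A2 entries. Rows 1 and 3 agree on A2, A5; apply A2, A5→A4 and equate their A4 entries. Rows 1 and 3 agree on A4; apply A4→A1 and equate their A1 entries. Row 3 is now all distinguished symbols — the join is lossless.
Dependency preservation: A1 → A4, A5; A4, A5 → A1; A2, A5 → A4; A4 → A1 are not contained in any single fragment, but the restricted closure of each left-hand side across the fragments still reaches the right-hand side; the remaining FDs each lie inside some fragment. All dependencies are preserved.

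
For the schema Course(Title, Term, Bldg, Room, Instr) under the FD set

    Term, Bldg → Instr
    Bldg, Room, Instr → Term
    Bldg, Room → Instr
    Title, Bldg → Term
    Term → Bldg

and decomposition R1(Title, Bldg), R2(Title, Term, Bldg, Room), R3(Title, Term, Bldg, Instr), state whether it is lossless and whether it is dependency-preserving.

Lossless test (chase): Rows 2 and 3 agree on Term, Bldg; apply Term, Bldg→Instr and equate their Instr entries. Rows 1 and 2 agree on Title, Bldg; apply Title, Bldg→Term and equate their Term entries. Rows 1 and 2 agree on Term, Bldg; apply Term, Bldg→Instr and equate their Instr entries. Row 2 is now all distinguished symbols — the join is lossless.
Dependency preservation: Bldg, Room, Instr → Term; Bldg, Room → Instr are not contained in any single fragment, but the restricted closure of each left-hand side across the fragments still reaches the right-hand side; the remaining FDs each lie inside some fragment. All dependencies are preserved.

lossless and dependency-preserving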